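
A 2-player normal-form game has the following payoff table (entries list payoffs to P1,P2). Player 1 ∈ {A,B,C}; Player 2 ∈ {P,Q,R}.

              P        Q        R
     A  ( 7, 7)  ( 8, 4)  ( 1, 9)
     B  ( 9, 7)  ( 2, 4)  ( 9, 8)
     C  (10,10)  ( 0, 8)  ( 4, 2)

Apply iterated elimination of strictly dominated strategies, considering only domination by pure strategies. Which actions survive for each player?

P2 drop Q (P beats it: A:7>4 B:7>4 C:10>8)
P1 drop A (B beats it: P:9>7 R:9>1)
P1→{B,C} P2→{P,R}

Remaining: P1:{B,C} P2:{P,R}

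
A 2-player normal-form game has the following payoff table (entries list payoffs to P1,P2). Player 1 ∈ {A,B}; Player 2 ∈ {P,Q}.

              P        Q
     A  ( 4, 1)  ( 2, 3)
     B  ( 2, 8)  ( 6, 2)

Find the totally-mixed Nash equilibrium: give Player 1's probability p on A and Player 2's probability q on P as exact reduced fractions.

(p,q) = (3/4, 2/3)

P1 indiff ⇒ q·4+(1-q)·2 = q·2+(1-q)·6 ⇒ q(2) = (1-q)(4) ⇒ q = 2/3
P2 indiff ⇒ p·1+(1-p)·8 = p·3+(1-p)·2 ⇒ p(-2) = (1-p)(-6) ⇒ p = 3/4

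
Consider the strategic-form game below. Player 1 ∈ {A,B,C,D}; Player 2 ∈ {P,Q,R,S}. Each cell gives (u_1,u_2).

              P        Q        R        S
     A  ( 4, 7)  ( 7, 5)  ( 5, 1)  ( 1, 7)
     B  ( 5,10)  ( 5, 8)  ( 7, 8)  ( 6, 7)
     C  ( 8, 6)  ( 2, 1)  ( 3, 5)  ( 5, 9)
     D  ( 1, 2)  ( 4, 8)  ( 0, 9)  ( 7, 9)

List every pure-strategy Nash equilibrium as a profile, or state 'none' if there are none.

Nash profiles: (D,S)

(A,P): not NE [P1→C gives 8>4]
(A,Q): not NE [P2→S gives 7>5]
(A,R): not NE [P1→B gives 7>5; P2→S gives 7>1]
(A,S): not NE [P1→D gives 7>1]
(B,P): not NE [P1→C gives 8>5]
(B,Q): not NE [P1→A gives 7>5; P2→P gives 10>8]
(B,R): not NE [P2→P gives 10>8]
(B,S): not NE [P1→D gives 7>6; P2→P gives 10>7]
(C,P): not NE [P2→S gives 9>6]
(C,Q): not NE [P1→A gives 7>2; P2→S gives 9>1]
(C,R): not NE [P1→B gives 7>3; P2→S gives 9>5]
(C,S): not NE [P1→D gives 7>5]
(D,P): not NE [P1→C gives 8>1; P2→S gives 9>2]
(D,Q): not NE [P1→A gives 7>4; P2→S gives 9>8]
(D,R): not NE [P1→B gives 7>0]
(D,S): NE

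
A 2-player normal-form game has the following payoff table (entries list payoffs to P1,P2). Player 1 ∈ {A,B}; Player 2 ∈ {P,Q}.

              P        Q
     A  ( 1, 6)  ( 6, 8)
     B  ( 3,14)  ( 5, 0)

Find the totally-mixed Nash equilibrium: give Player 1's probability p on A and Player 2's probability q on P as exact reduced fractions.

P1 mixes 7/8 on A; P2 mixes 1/3 on P

P1 indiff ⇒ q·1+(1-q)·6 = q·3+(1-q)·5 ⇒ q(-2) = (1-q)(-1) ⇒ q = 1/3
P2 indiff ⇒ p·6+(1-p)·14 = p·8+(1-p)·0 ⇒ p(-2) = (1-p)(-14) ⇒ p = 7/8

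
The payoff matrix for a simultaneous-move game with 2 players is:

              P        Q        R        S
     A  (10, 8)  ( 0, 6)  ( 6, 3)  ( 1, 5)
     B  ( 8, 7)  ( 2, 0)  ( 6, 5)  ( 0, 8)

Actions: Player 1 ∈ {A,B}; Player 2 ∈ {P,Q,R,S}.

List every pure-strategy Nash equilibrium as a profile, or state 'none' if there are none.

NE set: (A,P)

(A,P): NE
(A,Q): not NE [P1→B gives 2>0; P2→P gives 8>6]
(A,R): not NE [P2→P gives 8>3]
(A,S): not NE [P2→P gives 8>5]
(B,P): not NE [P1→A gives 10>8; P2→S gives 8>7]
(B,Q): not NE [P2→S gives 8>0]
(B,R): not NE [P2→S gives 8>5]
(B,S): not NE [P1→A gives 1>0]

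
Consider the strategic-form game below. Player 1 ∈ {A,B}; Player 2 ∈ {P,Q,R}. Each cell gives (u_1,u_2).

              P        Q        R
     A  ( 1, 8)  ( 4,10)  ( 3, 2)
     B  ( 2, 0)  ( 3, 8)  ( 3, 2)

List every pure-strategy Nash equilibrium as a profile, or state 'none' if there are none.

Nash profiles: (A,Q)

(A,P): not NE [P1→B gives 2>1; P2→Q gives 10>8]
(A,Q): NE
(A,R): not NE [P2→Q gives 10>2]
(B,P): not NE [P2→Q gives 8>0]
(B,Q): not NE [P1→A gives 4>3]
(B,R): not NE [P2→Q gives 8>2]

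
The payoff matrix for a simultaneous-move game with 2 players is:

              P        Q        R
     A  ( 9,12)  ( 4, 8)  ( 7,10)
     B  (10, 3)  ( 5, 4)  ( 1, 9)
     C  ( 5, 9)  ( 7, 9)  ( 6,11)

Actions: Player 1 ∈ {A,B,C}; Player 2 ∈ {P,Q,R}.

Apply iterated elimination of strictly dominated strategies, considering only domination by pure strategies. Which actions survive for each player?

P2 drop Q (R beats it: A:10>8 B:9>4 C:11>9)
P1 drop C (A beats it: P:9>5 R:7>6)
P1→{A,B} P2→{P,R}

Survivors P1:{A,B} P2:{P,R}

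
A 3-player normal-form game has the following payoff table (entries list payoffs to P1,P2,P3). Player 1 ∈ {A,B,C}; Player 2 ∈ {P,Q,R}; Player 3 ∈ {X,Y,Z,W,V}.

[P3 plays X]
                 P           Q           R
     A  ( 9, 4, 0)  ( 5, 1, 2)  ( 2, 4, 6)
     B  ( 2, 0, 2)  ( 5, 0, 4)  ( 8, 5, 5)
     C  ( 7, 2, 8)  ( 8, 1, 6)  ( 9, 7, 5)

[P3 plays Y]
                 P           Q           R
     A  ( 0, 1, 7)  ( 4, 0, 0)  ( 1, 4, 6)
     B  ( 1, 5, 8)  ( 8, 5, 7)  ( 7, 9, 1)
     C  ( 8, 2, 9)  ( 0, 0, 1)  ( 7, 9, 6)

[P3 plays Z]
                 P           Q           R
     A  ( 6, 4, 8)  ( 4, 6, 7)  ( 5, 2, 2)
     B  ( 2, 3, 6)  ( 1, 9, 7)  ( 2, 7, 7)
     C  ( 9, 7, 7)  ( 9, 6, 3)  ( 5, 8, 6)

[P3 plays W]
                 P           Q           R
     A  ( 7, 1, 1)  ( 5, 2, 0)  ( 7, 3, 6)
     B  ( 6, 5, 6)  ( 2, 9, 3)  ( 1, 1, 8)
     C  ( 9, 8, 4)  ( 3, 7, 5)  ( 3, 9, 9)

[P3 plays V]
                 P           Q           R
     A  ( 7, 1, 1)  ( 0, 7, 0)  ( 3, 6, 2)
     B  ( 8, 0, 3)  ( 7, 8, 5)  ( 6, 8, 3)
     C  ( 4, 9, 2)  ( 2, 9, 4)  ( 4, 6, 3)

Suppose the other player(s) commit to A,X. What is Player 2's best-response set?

P2 best: {P,R}

u_2(P vs A,X) = 4
u_2(Q vs A,X) = 1
u_2(R vs A,X) = 4
max payoff 4 at {P,R}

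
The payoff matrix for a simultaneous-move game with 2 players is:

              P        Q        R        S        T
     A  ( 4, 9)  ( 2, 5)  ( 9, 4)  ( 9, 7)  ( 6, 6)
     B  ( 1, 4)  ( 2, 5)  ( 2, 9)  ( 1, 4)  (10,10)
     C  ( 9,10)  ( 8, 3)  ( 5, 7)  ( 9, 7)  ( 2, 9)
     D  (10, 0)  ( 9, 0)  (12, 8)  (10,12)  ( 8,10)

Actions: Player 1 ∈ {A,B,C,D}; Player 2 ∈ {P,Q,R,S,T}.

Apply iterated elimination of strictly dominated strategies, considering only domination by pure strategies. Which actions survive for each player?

P1 drop A (D beats it: P:10>4 Q:9>2 R:12>9 S:10>9 T:8>6)
P1 drop C (D beats it: P:10>9 Q:9>8 R:12>5 S:10>9 T:8>2)
P2 drop P (R beats it: B:9>4 D:8>0)
P2 drop Q (R beats it: B:9>5 D:8>0)
P2 drop R (T beats it: B:10>9 D:10>8)
P1→{B,D} P2→{S,T}

Remaining: P1:{B,D} P2:{S,T}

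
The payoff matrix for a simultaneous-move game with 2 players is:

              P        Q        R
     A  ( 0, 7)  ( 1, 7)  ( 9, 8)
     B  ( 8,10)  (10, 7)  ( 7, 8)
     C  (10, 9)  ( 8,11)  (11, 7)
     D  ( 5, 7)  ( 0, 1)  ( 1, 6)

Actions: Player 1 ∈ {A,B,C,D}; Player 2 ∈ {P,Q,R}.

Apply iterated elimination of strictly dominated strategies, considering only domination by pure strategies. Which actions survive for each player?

P1 drop A (C beats it: P:10>0 Q:8>1 R:11>9)
P1 drop D (B beats it: P:8>5 Q:10>0 R:7>1)
P2 drop R (P beats it: B:10>8 C:9>7)
P1→{B,C} P2→{P,Q}

Remaining: P1:{B,C} P2:{P,Q}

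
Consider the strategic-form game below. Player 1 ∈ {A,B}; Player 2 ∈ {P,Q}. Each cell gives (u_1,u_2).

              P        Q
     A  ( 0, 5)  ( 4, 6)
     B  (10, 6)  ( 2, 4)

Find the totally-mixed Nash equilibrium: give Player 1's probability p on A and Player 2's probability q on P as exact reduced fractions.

p=2/3, q=1/6

P1 indiff ⇒ q·0+(1-q)·4 = q·10+(1-q)·2 ⇒ q(-10) = (1-q)(-2) ⇒ q = 1/6
P2 indiff ⇒ p·5+(1-p)·6 = p·6+(1-p)·4 ⇒ p(-1) = (1-p)(-2) ⇒ p = 2/3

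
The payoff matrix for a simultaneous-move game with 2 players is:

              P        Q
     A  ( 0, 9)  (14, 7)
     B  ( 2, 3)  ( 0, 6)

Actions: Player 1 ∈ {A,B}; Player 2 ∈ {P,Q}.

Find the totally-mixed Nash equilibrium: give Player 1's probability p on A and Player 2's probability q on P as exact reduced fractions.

P1 mixes 3/5 on A; P2 mixes 7/8 on P

P1 indiff ⇒ q·0+(1-q)·14 = q·2+(1-q)·0 ⇒ q(-2) = (1-q)(-14) ⇒ q = 7/8
P2 indiff ⇒ p·9+(1-p)·3 = p·7+(1-p)·6 ⇒ p(2) = (1-p)(3) ⇒ p = 3/5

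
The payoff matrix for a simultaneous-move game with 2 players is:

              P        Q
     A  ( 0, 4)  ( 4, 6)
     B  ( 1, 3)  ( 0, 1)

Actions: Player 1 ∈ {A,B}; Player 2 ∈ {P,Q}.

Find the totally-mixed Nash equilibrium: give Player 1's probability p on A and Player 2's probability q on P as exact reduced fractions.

P1 indiff ⇒ q·0+(1-q)·4 = q·1+(1-q)·0 ⇒ q(-1) = (1-q)(-4) ⇒ q = 4/5
P2 indiff ⇒ p·4+(1-p)·3 = p·6+(1-p)·1 ⇒ p(-2) = (1-p)(-2) ⇒ p = 1/2

p=1/2, q=4/5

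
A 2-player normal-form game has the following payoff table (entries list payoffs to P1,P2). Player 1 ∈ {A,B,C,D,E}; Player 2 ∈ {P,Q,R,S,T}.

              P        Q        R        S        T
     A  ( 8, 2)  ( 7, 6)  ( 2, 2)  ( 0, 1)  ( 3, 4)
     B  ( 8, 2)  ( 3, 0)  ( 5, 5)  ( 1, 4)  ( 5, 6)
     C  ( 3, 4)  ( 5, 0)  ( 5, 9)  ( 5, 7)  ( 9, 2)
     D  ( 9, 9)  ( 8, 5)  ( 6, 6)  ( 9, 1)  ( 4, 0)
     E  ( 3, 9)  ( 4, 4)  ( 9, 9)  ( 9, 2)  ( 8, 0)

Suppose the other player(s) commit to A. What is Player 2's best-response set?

P2 best: {Q}

u_2(P vs A) = 2
u_2(Q vs A) = 6
u_2(R vs A) = 2
u_2(S vs A) = 1
u_2(T vs A) = 4
max payoff 6 at {Q}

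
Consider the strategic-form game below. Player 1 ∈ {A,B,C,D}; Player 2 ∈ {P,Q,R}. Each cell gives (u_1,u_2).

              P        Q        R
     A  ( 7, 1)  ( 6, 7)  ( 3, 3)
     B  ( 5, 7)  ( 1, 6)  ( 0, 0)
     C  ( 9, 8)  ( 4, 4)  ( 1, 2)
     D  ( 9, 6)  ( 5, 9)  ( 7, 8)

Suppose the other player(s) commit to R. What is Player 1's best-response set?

u_1(A vs R) = 3
u_1(B vs R) = 0
u_1(C vs R) = 1
u_1(D vs R) = 7
max payoff 7 at {D}

BR_1 = {D}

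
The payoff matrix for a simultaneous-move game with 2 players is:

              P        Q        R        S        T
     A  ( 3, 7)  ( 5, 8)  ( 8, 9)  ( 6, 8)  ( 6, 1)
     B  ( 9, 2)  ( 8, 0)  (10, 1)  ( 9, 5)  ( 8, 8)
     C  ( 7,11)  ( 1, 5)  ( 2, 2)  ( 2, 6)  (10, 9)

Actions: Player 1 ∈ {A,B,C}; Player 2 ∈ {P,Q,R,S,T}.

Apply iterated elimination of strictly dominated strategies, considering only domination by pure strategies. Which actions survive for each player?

Survivors P1:{B,C} P2:{P,T}

P1 drop A (B beats it: P:9>3 Q:8>5 R:10>8 S:9>6 T:8>6)
P2 drop Q (P beats it: B:2>0 C:11>5)
P2 drop R (P beats it: B:2>1 C:11>2)
P2 drop S (T beats it: B:8>5 C:9>6)
P1→{B,C} P2→{P,T}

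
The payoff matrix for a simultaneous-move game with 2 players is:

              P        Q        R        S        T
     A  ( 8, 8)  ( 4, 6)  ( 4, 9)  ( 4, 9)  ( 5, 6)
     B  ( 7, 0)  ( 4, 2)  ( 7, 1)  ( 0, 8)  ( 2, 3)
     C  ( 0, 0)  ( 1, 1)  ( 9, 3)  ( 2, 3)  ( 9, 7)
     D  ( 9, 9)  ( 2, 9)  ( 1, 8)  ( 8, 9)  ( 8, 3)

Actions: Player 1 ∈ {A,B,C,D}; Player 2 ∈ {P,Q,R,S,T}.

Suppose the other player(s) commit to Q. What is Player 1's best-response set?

argmax u_1 = {A,B}

u_1(A vs Q) = 4
u_1(B vs Q) = 4
u_1(C vs Q) = 1
u_1(D vs Q) = 2
max payoff 4 at {A,B}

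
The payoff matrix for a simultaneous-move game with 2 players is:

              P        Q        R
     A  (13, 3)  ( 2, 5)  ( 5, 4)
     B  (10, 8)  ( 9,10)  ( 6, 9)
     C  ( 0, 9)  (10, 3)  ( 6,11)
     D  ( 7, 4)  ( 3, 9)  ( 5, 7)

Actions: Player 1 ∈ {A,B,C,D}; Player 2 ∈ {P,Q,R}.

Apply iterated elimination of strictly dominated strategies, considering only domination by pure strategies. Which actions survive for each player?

P1 drop D (B beats it: P:10>7 Q:9>3 R:6>5)
P2 drop P (R beats it: A:4>3 B:9>8 C:11>9)
P1 drop A (B beats it: Q:9>2 R:6>5)
P1→{B,C} P2→{Q,R}

Remaining: P1:{B,C} P2:{Q,R}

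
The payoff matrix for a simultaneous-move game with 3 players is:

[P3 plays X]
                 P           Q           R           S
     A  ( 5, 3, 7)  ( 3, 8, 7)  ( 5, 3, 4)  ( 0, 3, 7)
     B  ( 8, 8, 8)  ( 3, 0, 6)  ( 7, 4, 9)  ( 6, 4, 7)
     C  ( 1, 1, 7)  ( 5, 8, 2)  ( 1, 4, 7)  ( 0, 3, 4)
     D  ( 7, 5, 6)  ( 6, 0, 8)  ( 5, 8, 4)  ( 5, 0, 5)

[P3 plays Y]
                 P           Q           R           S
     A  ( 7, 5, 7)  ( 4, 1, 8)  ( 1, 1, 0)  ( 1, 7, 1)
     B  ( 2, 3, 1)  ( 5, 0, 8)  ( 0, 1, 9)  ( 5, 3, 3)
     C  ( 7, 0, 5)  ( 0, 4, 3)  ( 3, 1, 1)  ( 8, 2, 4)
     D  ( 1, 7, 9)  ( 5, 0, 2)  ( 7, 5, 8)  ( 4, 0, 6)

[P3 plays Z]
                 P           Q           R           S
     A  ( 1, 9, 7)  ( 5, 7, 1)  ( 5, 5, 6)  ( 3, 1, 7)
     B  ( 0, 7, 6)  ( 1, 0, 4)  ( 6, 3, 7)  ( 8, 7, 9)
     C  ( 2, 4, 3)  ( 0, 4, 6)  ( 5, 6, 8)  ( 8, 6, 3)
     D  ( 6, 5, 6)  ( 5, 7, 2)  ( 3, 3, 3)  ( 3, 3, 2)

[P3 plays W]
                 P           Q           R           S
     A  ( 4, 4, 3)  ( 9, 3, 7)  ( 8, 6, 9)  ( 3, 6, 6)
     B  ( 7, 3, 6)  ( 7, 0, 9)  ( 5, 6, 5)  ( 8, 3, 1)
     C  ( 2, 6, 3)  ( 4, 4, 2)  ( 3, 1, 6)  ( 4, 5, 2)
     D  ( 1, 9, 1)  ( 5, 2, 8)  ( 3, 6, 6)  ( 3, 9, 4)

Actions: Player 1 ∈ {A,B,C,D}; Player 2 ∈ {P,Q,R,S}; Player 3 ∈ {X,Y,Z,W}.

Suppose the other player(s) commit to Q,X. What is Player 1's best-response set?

u_1(A vs Q,X) = 3
u_1(B vs Q,X) = 3
u_1(C vs Q,X) = 5
u_1(D vs Q,X) = 6
max payoff 6 at {D}

BR_1 = {D}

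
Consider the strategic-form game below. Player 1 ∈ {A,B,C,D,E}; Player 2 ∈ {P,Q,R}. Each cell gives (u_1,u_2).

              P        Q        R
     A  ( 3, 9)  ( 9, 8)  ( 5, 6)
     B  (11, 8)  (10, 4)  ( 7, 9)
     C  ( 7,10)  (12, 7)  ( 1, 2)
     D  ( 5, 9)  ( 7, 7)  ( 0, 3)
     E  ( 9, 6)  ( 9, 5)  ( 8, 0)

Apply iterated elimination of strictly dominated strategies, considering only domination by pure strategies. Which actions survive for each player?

IESDS → P1:{B,E} P2:{P,R}

P1 drop A (B beats it: P:11>3 Q:10>9 R:7>5)
P1 drop D (B beats it: P:11>5 Q:10>7 R:7>0)
P2 drop Q (P beats it: B:8>4 C:10>7 E:6>5)
P1 drop C (B beats it: P:11>7 R:7>1)
P1→{B,E} P2→{P,R}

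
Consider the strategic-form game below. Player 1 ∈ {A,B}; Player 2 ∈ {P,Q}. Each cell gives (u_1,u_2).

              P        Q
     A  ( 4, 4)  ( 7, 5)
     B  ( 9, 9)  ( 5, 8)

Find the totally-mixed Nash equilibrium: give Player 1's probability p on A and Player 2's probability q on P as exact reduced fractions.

P1 indiff ⇒ q·4+(1-q)·7 = q·9+(1-q)·5 ⇒ q(-5) = (1-q)(-2) ⇒ q = 2/7
P2 indiff ⇒ p·4+(1-p)·9 = p·5+(1-p)·8 ⇒ p(-1) = (1-p)(-1) ⇒ p = 1/2

p=1/2, q=2/7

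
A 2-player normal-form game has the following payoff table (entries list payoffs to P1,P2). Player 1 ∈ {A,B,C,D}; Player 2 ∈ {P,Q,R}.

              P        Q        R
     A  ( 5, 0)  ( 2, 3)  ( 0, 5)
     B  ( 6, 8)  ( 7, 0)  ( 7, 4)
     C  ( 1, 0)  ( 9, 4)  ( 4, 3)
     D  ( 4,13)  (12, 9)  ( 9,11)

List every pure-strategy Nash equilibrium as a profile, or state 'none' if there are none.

(A,P): not NE [P1→B gives 6>5; P2→R gives 5>0]
(A,Q): not NE [P1→D gives 12>2; P2→R gives 5>3]
(A,R): not NE [P1→D gives 9>0]
(B,P): NE
(B,Q): not NE [P1→D gives 12>7; P2→P gives 8>0]
(B,R): not NE [P1→D gives 9>7; P2→P gives 8>4]
(C,P): not NE [P1→B gives 6>1; P2→Q gives 4>0]
(C,Q): not NE [P1→D gives 12>9]
(C,R): not NE [P1→D gives 9>4; P2→Q gives 4>3]
(D,P): not NE [P1→B gives 6>4]
(D,Q): not NE [P2→P gives 13>9]
(D,R): not NE [P2→P gives 13>11]

NE set: (B,P)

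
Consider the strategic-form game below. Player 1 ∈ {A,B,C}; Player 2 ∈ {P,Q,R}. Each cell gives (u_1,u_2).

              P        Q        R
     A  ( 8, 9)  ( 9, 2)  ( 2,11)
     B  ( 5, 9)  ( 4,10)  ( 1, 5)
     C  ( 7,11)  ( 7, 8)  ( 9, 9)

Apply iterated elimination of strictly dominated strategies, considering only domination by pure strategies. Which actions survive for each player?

P1 drop B (A beats it: P:8>5 Q:9>4 R:2>1)
P2 drop Q (P beats it: A:9>2 C:11>8)
P1→{A,C} P2→{P,R}

Survivors P1:{A,C} P2:{P,R}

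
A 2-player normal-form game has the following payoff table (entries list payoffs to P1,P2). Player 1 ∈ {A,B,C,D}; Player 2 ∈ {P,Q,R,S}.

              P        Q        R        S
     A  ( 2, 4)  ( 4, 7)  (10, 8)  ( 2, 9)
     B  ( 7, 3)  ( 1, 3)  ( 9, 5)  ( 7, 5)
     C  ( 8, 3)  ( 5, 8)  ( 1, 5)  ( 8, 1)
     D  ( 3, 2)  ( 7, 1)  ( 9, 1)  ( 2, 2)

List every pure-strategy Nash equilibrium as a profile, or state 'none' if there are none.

Equilibria: none

(A,P): not NE [P1→C gives 8>2; P2→S gives 9>4]
(A,Q): not NE [P1→D gives 7>4; P2→S gives 9>7]
(A,R): not NE [P2→S gives 9>8]
(A,S): not NE [P1→C gives 8>2]
(B,P): not NE [P1→C gives 8>7; P2→S gives 5>3]
(B,Q): not NE [P1→D gives 7>1; P2→S gives 5>3]
(B,R): not NE [P1→A gives 10>9]
(B,S): not NE [P1→C gives 8>7]
(C,P): not NE [P2→Q gives 8>3]
(C,Q): not NE [P1→D gives 7>5]
(C,R): not NE [P1→A gives 10>1; P2→Q gives 8>5]
(C,S): not NE [P2→Q gives 8>1]
(D,P): not NE [P1→C gives 8>3]
(D,Q): not NE [P2→S gives 2>1]
(D,R): not NE [P1→A gives 10>9; P2→S gives 2>1]
(D,S): not NE [P1→C gives 8>2]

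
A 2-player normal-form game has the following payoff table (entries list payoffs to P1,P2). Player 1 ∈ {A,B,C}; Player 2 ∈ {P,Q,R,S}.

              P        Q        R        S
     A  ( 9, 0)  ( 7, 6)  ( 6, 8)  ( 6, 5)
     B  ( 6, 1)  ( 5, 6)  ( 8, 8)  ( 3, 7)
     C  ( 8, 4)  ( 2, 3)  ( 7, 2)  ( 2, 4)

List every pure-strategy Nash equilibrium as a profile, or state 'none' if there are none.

(A,P): not NE [P2→R gives 8>0]
(A,Q): not NE [P2→R gives 8>6]
(A,R): not NE [P1→B gives 8>6]
(A,S): not NE [P2→R gives 8>5]
(B,P): not NE [P1→A gives 9>6; P2→R gives 8>1]
(B,Q): not NE [P1→A gives 7>5; P2→R gives 8>6]
(B,R): NE
(B,S): not NE [P1→A gives 6>3; P2→R gives 8>7]
(C,P): not NE [P1→A gives 9>8]
(C,Q): not NE [P1→A gives 7>2; P2→S gives 4>3]
(C,R): not NE [P1→B gives 8>7; P2→S gives 4>2]
(C,S): not NE [P1→A gives 6>2]

NE set: (B,R)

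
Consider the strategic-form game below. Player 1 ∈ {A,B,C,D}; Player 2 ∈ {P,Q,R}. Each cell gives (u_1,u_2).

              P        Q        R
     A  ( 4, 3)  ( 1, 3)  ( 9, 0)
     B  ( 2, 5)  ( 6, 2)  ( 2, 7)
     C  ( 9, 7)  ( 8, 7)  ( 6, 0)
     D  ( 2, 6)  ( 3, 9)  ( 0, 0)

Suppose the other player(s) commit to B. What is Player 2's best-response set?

BR_2 = {R}

u_2(P vs B) = 5
u_2(Q vs B) = 2
u_2(R vs B) = 7
max payoff 7 at {R}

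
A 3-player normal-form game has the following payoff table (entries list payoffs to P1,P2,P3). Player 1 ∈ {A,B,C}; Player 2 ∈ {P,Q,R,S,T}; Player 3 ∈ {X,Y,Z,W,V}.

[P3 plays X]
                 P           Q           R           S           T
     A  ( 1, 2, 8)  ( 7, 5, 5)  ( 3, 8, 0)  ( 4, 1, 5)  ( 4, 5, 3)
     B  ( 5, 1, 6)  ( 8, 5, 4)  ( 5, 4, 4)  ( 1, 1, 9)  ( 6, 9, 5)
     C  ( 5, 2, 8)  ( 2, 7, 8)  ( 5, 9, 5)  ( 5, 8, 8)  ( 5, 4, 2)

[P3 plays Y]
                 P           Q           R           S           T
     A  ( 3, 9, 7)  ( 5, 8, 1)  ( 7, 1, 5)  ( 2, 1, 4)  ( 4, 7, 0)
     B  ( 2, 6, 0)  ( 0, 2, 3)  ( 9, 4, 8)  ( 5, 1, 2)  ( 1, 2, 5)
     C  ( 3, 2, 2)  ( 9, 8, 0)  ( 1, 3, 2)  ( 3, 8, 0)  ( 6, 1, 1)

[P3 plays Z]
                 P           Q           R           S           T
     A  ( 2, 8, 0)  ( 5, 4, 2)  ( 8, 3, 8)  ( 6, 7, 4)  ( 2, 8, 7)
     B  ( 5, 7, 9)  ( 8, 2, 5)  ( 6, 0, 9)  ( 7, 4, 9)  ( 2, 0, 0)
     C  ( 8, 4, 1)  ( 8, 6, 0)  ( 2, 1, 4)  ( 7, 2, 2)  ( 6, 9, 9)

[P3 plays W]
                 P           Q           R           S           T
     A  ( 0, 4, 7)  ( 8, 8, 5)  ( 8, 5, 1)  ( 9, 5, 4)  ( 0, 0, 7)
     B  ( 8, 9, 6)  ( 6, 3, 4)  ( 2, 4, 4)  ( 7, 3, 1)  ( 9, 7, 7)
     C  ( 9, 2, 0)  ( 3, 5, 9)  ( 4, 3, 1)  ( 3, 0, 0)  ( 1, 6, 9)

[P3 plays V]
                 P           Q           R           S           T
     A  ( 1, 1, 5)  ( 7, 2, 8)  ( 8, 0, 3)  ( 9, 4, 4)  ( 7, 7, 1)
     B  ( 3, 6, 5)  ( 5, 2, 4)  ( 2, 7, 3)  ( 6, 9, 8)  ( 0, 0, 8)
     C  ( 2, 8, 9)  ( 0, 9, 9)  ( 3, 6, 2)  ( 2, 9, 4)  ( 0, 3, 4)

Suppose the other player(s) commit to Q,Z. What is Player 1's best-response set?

u_1(A vs Q,Z) = 5
u_1(B vs Q,Z) = 8
u_1(C vs Q,Z) = 8
max payoff 8 at {B,C}

argmax u_1 = {B,C}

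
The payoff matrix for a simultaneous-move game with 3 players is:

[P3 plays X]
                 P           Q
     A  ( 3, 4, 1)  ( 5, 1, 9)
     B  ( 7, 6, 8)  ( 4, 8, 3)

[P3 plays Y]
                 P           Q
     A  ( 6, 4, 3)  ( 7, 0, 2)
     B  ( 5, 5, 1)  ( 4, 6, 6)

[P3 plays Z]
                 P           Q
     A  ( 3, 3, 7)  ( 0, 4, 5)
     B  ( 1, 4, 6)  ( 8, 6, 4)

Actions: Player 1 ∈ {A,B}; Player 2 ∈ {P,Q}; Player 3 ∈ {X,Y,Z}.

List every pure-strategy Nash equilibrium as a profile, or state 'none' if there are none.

No pure NE.

(A,P,X): not NE [P1→B gives 7>3; P3→Z gives 7>1]
(A,P,Y): not NE [P3→Z gives 7>3]
(A,P,Z): not NE [P2→Q gives 4>3]
(A,Q,X): not NE [P2→P gives 4>1]
(A,Q,Y): not NE [P2→P gives 4>0; P3→X gives 9>2]
(A,Q,Z): not NE [P1→B gives 8>0; P3→X gives 9>5]
(B,P,X): not NE [P2→Q gives 8>6]
(B,P,Y): not NE [P1→A gives 6>5; P2→Q gives 6>5; P3→X gives 8>1]
(B,P,Z): not NE [P1→A gives 3>1; P2→Q gives 6>4; P3→X gives 8>6]
(B,Q,X): not NE [P1→A gives 5>4; P3→Y gives 6>3]
(B,Q,Y): not NE [P1→A gives 7>4]
(B,Q,Z): not NE [P3→Y gives 6>4]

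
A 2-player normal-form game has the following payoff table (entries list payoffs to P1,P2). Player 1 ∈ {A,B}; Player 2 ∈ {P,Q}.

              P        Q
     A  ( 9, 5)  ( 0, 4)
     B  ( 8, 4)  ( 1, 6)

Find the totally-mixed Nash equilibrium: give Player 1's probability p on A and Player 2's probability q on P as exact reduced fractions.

p=2/3, q=1/2

P1 indiff ⇒ q·9+(1-q)·0 = q·8+(1-q)·1 ⇒ q(1) = (1-q)(1) ⇒ q = 1/2
P2 indiff ⇒ p·5+(1-p)·4 = p·4+(1-p)·6 ⇒ p(1) = (1-p)(2) ⇒ p = 2/3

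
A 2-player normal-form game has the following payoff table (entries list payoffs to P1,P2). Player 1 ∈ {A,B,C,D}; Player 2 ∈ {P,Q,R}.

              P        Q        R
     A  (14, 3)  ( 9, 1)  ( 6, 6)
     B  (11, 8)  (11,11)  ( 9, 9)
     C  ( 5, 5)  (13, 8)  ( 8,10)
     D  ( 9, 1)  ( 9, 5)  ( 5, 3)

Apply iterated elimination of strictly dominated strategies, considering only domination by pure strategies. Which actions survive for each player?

Survivors P1:{B,C} P2:{Q,R}

P1 drop D (B beats it: P:11>9 Q:11>9 R:9>5)
P2 drop P (R beats it: A:6>3 B:9>8 C:10>5)
P1 drop A (B beats it: Q:11>9 R:9>6)
P1→{B,C} P2→{Q,R}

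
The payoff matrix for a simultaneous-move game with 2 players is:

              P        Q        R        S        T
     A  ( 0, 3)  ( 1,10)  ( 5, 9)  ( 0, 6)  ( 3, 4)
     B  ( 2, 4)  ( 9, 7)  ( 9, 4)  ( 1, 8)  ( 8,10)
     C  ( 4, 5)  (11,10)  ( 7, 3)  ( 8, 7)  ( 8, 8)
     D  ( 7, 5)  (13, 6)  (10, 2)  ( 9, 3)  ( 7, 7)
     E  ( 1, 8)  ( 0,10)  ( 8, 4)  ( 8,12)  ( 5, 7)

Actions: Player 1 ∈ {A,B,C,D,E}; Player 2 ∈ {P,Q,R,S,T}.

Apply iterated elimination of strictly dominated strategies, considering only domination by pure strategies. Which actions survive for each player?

IESDS → P1:{B,C,D} P2:{Q,T}

P1 drop A (B beats it: P:2>0 Q:9>1 R:9>5 S:1>0 T:8>3)
P1 drop E (D beats it: P:7>1 Q:13>0 R:10>8 S:9>8 T:7>5)
P2 drop P (Q beats it: B:7>4 C:10>5 D:6>5)
P2 drop R (Q beats it: B:7>4 C:10>3 D:6>2)
P2 drop S (T beats it: B:10>8 C:8>7 D:7>3)
P1→{B,C,D} P2→{Q,T}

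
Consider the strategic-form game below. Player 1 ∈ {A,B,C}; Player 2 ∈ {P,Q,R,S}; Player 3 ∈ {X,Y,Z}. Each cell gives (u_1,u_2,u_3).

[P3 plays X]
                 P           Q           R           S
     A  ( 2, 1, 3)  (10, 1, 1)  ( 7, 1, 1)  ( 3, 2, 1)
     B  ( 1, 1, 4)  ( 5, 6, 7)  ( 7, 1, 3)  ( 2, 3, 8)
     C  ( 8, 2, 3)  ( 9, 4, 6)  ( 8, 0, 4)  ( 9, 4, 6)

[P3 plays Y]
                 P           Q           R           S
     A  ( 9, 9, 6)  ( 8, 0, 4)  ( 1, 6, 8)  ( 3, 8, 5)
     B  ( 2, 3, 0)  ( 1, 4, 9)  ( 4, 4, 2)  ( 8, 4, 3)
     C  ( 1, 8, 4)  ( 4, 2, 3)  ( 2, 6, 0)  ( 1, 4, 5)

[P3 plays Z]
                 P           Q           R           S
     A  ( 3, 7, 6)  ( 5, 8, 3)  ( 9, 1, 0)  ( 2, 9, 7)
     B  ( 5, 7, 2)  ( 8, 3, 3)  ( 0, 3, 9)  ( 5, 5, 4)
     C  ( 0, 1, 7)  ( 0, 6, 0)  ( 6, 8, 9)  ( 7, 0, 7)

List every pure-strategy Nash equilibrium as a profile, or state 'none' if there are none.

Nash profiles: (A,P,Y)

(A,P,X): not NE [P1→C gives 8>2; P2→S gives 2>1; P3→Z gives 6>3]
(A,P,Y): NE
(A,P,Z): not NE [P1→B gives 5>3; P2→S gives 9>7]
(A,Q,X): not NE [P2→S gives 2>1; P3→Y gives 4>1]
(A,Q,Y): not NE [P2→P gives 9>0]
(A,Q,Z): not NE [P1→B gives 8>5; P2→S gives 9>8; P3→Y gives 4>3]
(A,R,X): not NE [P1→C gives 8>7; P2→S gives 2>1; P3→Y gives 8>1]
(A,R,Y): not NE [P1→B gives 4>1; P2→P gives 9>6]
(A,R,Z): not NE [P2→S gives 9>1; P3→Y gives 8>0]
(A,S,X): not NE [P1→C gives 9>3; P3→Z gives 7>1]
(A,S,Y): not NE [P1→B gives 8>3; P2→P gives 9>8; P3→Z gives 7>5]
(A,S,Z): not NE [P1→C gives 7>2]
(B,P,X): not NE [P1→C gives 8>1; P2→Q gives 6>1]
(B,P,Y): not NE [P1→A gives 9>2; P2→S gives 4>3; P3→X gives 4>0]
(B,P,Z): not NE [P3→X gives 4>2]
(B,Q,X): not NE [P1→A gives 10>5; P3→Y gives 9>7]
(B,Q,Y): not NE [P1→A gives 8>1]
(B,Q,Z): not NE [P2→P gives 7>3; P3→Y gives 9>3]
(B,R,X): not NE [P1→C gives 8>7; P2→Q gives 6>1; P3→Z gives 9>3]
(B,R,Y): not NE [P3→Z gives 9>2]
(B,R,Z): not NE [P1→A gives 9>0; P2→P gives 7>3]
(B,S,X): not NE [P1→C gives 9>2; P2→Q gives 6>3]
(B,S,Y): not NE [P3→X gives 8>3]
(B,S,Z): not NE [P1→C gives 7>5; P2→P gives 7>5; P3→X gives 8>4]
(C,P,X): not NE [P2→S gives 4>2; P3→Z gives 7>3]
(C,P,Y): not NE [P1→A gives 9>1; P3→Z gives 7>4]
(C,P,Z): not NE [P1→B gives 5>0; P2→R gives 8>1]
(C,Q,X): not NE [P1→A gives 10>9]
(C,Q,Y): not NE [P1→A gives 8>4; P2→P gives 8>2; P3→X gives 6>3]
(C,Q,Z): not NE [P1→B gives 8>0; P2→R gives 8>6; P3→X gives 6>0]
(C,R,X): not NE [P2→S gives 4>0; P3→Z gives 9>4]
(C,R,Y): not NE [P1→B gives 4>2; P2→P gives 8>6; P3→Z gives 9>0]
(C,R,Z): not NE [P1→A gives 9>6]
(C,S,X): not NE [P3→Z gives 7>6]
(C,S,Y): not NE [P1→B gives 8>1; P2→P gives 8>4; P3→Z gives 7>5]
(C,S,Z): not NE [P2→R gives 8>0]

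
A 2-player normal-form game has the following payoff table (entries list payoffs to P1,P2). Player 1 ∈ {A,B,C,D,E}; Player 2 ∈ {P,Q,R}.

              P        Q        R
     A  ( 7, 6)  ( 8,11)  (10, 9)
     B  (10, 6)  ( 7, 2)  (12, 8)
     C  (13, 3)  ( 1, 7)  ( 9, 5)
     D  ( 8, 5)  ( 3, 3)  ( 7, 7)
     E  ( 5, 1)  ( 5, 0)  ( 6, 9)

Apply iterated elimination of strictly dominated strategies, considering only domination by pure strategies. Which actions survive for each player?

Survivors P1:{A,B} P2:{Q,R}

P1 drop D (B beats it: P:10>8 Q:7>3 R:12>7)
P1 drop E (A beats it: P:7>5 Q:8>5 R:10>6)
P2 drop P (R beats it: A:9>6 B:8>6 C:5>3)
P1 drop C (A beats it: Q:8>1 R:10>9)
P1→{A,B} P2→{Q,R}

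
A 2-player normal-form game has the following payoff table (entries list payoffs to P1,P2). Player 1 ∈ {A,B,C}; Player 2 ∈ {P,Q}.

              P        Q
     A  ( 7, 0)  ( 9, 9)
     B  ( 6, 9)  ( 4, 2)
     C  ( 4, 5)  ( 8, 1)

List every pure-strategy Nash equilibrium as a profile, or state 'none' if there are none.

PSNE = {(A,Q)}

(A,P): not NE [P2→Q gives 9>0]
(A,Q): NE
(B,P): not NE [P1→A gives 7>6]
(B,Q): not NE [P1→A gives 9>4; P2→P gives 9>2]
(C,P): not NE [P1→A gives 7>4]
(C,Q): not NE [P1→A gives 9>8; P2→P gives 5>1]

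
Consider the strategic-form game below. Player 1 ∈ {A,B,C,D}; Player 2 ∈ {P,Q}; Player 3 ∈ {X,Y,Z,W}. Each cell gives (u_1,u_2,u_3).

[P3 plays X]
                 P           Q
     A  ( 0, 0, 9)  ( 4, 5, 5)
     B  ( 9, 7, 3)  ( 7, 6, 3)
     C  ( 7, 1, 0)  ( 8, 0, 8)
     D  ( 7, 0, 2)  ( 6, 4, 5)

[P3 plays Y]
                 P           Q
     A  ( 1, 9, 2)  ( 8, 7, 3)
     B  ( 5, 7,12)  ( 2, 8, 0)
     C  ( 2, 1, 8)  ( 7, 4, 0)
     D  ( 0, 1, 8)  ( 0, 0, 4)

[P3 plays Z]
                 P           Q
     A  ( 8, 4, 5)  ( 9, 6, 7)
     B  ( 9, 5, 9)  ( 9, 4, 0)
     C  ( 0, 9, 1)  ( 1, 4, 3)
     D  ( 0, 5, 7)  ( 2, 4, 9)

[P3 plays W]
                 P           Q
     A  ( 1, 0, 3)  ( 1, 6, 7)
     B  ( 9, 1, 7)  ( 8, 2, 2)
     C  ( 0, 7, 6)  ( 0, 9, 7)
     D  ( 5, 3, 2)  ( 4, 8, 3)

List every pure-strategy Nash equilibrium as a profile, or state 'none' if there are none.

Nash profiles: (A,Q,Z)

(A,P,X): not NE [P1→B gives 9>0; P2→Q gives 5>0]
(A,P,Y): not NE [P1→B gives 5>1; P3→X gives 9>2]
(A,P,Z): not NE [P1→B gives 9>8; P2→Q gives 6>4; P3→X gives 9>5]
(A,P,W): not NE [P1→B gives 9>1; P2→Q gives 6>0; P3→X gives 9>3]
(A,Q,X): not NE [P1→C gives 8>4; P3→W gives 7>5]
(A,Q,Y): not NE [P2→P gives 9>7; P3→W gives 7>3]
(A,Q,Z): NE
(A,Q,W): not NE [P1→B gives 8>1]
(B,P,X): not NE [P3→Y gives 12>3]
(B,P,Y): not NE [P2→Q gives 8>7]
(B,P,Z): not NE [P3→Y gives 12>9]
(B,P,W): not NE [P2→Q gives 2>1; P3→Y gives 12>7]
(B,Q,X): not NE [P1→C gives 8>7; P2→P gives 7>6]
(B,Q,Y): not NE [P1→A gives 8>2; P3→X gives 3>0]
(B,Q,Z): not NE [P2→P gives 5>4; P3→X gives 3>0]
(B,Q,W): not NE [P3→X gives 3>2]
(C,P,X): not NE [P1→B gives 9>7; P3→Y gives 8>0]
(C,P,Y): not NE [P1→B gives 5>2; P2→Q gives 4>1]
(C,P,Z): not NE [P1→B gives 9>0; P3→Y gives 8>1]
(C,P,W): not NE [P1→B gives 9>0; P2→Q gives 9>7; P3→Y gives 8>6]
(C,Q,X): not NE [P2→P gives 1>0]
(C,Q,Y): not NE [P1→A gives 8>7; P3→X gives 8>0]
(C,Q,Z): not NE [P1→B gives 9>1; P2→P gives 9>4; P3→X gives 8>3]
(C,Q,W): not NE [P1→B gives 8>0; P3→X gives 8>7]
(D,P,X): not NE [P1→B gives 9>7; P2→Q gives 4>0; P3→Y gives 8>2]
(D,P,Y): not NE [P1→B gives 5>0]
(D,P,Z): not NE [P1→B gives 9>0; P3→Y gives 8>7]
(D,P,W): not NE [P1→B gives 9>5; P2→Q gives 8>3; P3→Y gives 8>2]
(D,Q,X): not NE [P1→C gives 8>6; P3→Z gives 9>5]
(D,Q,Y): not NE [P1→A gives 8>0; P2→P gives 1>0; P3→Z gives 9>4]
(D,Q,Z): not NE [P1→B gives 9>2; P2→P gives 5>4]
(D,Q,W): not NE [P1→B gives 8>4; P3→Z gives 9>3]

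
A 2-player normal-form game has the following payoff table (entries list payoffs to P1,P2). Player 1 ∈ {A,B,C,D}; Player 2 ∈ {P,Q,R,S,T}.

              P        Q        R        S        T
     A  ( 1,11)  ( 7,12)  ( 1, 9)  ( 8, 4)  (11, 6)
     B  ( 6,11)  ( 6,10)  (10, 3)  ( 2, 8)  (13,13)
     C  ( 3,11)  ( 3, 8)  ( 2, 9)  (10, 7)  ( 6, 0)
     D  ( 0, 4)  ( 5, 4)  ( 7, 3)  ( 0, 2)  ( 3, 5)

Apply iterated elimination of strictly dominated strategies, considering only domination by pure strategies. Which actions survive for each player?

Remaining: P1:{A,B} P2:{P,Q,T}

P1 drop D (B beats it: P:6>0 Q:6>5 R:10>7 S:2>0 T:13>3)
P2 drop R (P beats it: A:11>9 B:11>3 C:11>9)
P2 drop S (P beats it: A:11>4 B:11>8 C:11>7)
P1 drop C (B beats it: P:6>3 Q:6>3 T:13>6)
P1→{A,B} P2→{P,Q,T}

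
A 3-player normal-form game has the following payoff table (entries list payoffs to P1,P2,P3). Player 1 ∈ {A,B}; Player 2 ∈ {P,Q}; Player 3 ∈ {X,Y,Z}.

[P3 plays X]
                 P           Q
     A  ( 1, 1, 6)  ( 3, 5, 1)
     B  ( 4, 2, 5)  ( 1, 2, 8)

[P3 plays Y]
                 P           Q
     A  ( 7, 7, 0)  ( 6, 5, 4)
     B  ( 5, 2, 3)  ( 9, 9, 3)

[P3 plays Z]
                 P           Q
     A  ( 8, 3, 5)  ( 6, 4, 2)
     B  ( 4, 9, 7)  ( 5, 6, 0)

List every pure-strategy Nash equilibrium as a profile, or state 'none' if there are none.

(A,P,X): not NE [P1→B gives 4>1; P2→Q gives 5>1]
(A,P,Y): not NE [P3→X gives 6>0]
(A,P,Z): not NE [P2→Q gives 4>3; P3→X gives 6>5]
(A,Q,X): not NE [P3→Y gives 4>1]
(A,Q,Y): not NE [P1→B gives 9>6; P2→P gives 7>5]
(A,Q,Z): not NE [P3→Y gives 4>2]
(B,P,X): not NE [P3→Z gives 7>5]
(B,P,Y): not NE [P1→A gives 7>5; P2→Q gives 9>2; P3→Z gives 7>3]
(B,P,Z): not NE [P1→A gives 8>4]
(B,Q,X): not NE [P1→A gives 3>1]
(B,Q,Y): not NE [P3→X gives 8>3]
(B,Q,Z): not NE [P1→A gives 6>5; P2→P gives 9>6; P3→X gives 8>0]

PSNE: ∅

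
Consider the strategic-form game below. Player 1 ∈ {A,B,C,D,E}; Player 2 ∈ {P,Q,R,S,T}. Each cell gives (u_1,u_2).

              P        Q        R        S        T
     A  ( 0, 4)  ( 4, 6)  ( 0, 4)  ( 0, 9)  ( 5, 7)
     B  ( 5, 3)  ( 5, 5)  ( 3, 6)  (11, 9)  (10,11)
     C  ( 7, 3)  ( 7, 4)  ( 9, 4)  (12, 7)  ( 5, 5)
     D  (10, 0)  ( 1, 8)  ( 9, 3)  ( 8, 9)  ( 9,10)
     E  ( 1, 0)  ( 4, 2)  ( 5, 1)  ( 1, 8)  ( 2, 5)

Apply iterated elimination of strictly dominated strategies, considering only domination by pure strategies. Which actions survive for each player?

IESDS → P1:{B,C} P2:{S,T}

P1 drop A (B beats it: P:5>0 Q:5>4 R:3>0 S:11>0 T:10>5)
P1 drop E (C beats it: P:7>1 Q:7>4 R:9>5 S:12>1 T:5>2)
P2 drop P (Q beats it: B:5>3 C:4>3 D:8>0)
P2 drop Q (S beats it: B:9>5 C:7>4 D:9>8)
P2 drop R (S beats it: B:9>6 C:7>4 D:9>3)
P1 drop D (B beats it: S:11>8 T:10>9)
P1→{B,C} P2→{S,T}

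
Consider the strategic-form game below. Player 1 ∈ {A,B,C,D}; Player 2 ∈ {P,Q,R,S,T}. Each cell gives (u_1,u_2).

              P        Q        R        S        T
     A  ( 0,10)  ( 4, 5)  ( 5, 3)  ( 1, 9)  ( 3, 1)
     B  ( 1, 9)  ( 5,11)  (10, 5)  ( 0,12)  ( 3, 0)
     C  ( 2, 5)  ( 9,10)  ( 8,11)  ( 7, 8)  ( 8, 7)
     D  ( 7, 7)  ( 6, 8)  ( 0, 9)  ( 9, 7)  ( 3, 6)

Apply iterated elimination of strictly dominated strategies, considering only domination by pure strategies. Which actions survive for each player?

Remaining: P1:{B,C,D} P2:{Q,R,S}

P1 drop A (C beats it: P:2>0 Q:9>4 R:8>5 S:7>1 T:8>3)
P2 drop P (Q beats it: B:11>9 C:10>5 D:8>7)
P2 drop T (Q beats it: B:11>0 C:10>7 D:8>6)
P1→{B,C,D} P2→{Q,R,S}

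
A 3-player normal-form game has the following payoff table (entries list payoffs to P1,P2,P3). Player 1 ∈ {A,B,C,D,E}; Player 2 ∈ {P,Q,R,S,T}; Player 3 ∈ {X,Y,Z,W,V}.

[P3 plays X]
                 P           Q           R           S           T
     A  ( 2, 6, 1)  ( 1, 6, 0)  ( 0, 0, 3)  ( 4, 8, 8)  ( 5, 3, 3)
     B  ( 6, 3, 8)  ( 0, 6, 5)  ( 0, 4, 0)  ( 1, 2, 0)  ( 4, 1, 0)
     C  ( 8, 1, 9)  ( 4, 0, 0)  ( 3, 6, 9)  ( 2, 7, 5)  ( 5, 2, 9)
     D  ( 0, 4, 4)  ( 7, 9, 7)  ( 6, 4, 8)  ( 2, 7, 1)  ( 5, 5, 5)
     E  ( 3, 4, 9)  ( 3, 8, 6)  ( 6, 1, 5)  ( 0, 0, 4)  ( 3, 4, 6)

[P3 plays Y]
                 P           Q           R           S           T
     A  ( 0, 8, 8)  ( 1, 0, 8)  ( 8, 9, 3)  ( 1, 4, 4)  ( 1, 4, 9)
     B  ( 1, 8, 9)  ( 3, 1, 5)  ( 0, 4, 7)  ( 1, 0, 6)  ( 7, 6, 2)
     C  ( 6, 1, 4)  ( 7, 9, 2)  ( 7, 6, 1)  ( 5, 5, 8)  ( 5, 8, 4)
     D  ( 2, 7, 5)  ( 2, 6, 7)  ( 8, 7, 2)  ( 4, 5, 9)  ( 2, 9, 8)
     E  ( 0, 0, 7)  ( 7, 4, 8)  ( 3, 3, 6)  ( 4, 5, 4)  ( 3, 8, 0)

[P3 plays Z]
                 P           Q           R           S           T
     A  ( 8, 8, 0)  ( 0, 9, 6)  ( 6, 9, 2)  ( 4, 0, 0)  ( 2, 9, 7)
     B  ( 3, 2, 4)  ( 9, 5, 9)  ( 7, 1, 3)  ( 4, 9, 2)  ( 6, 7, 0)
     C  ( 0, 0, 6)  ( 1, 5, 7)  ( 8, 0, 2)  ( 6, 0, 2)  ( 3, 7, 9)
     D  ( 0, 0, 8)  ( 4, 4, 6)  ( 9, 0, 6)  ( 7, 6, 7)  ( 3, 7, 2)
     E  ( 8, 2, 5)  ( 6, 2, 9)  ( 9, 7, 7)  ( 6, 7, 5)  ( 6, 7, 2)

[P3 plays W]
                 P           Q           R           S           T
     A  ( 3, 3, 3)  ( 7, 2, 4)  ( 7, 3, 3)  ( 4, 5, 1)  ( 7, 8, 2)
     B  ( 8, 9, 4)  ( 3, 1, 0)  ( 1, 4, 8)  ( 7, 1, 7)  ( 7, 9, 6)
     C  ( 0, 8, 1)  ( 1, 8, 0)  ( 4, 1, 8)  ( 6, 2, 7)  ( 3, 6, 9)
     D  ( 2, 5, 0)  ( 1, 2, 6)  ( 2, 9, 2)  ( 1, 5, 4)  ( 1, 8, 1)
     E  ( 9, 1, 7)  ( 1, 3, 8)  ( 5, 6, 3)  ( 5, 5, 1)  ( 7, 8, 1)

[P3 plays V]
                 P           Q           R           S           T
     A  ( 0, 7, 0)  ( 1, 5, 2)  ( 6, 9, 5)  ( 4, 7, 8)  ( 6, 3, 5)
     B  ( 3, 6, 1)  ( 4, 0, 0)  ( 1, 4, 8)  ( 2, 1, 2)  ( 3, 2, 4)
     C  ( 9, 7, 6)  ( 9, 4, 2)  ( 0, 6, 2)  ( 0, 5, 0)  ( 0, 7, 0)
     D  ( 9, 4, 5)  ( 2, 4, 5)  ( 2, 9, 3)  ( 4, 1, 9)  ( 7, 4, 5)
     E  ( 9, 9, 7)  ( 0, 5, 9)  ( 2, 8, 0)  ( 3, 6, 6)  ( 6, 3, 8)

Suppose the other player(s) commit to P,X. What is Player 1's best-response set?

BR_1 = {C}

u_1(A vs P,X) = 2
u_1(B vs P,X) = 6
u_1(C vs P,X) = 8
u_1(D vs P,X) = 0
u_1(E vs P,X) = 3
max payoff 8 at {C}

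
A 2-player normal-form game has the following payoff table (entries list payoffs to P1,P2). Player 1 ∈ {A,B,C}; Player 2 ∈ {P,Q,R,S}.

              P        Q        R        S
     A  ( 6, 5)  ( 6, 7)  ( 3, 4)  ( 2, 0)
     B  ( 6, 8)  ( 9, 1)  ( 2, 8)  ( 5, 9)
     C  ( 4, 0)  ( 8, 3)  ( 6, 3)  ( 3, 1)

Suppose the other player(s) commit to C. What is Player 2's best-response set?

BR_2 = {Q,R}

u_2(P vs C) = 0
u_2(Q vs C) = 3
u_2(R vs C) = 3
u_2(S vs C) = 1
max payoff 3 at {Q,R}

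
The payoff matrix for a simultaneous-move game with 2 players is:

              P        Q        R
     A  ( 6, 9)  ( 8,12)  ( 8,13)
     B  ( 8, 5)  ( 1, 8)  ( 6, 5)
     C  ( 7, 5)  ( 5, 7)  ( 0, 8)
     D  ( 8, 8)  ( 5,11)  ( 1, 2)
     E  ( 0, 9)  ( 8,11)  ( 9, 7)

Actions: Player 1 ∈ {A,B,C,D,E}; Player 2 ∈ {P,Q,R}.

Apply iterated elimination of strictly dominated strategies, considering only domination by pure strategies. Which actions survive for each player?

P2 drop P (Q beats it: A:12>9 B:8>5 C:7>5 D:11>8 E:11>9)
P1 drop B (A beats it: Q:8>1 R:8>6)
P1 drop C (A beats it: Q:8>5 R:8>0)
P1 drop D (A beats it: Q:8>5 R:8>1)
P1→{A,E} P2→{Q,R}

IESDS → P1:{A,E} P2:{Q,R}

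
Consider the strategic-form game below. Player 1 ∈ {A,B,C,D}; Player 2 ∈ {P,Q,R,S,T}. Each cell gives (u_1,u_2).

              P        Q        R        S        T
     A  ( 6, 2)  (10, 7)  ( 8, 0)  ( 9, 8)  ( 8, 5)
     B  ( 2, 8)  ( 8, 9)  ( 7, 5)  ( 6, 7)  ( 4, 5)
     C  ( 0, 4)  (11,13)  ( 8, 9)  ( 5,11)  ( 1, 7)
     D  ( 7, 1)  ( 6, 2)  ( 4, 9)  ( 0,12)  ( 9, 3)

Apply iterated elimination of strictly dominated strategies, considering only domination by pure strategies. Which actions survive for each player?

Survivors P1:{A,C} P2:{Q,S}

P1 drop B (A beats it: P:6>2 Q:10>8 R:8>7 S:9>6 T:8>4)
P2 drop P (Q beats it: A:7>2 C:13>4 D:2>1)
P2 drop R (S beats it: A:8>0 C:11>9 D:12>9)
P2 drop T (S beats it: A:8>5 C:11>7 D:12>3)
P1 drop D (A beats it: Q:10>6 S:9>0)
P1→{A,C} P2→{Q,S}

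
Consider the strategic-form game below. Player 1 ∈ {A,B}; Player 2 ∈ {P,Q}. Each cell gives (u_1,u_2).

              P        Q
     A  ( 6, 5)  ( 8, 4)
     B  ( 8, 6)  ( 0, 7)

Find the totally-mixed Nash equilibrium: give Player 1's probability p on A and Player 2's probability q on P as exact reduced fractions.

p=1/2, q=4/5

P1 indiff ⇒ q·6+(1-q)·8 = q·8+(1-q)·0 ⇒ q(-2) = (1-q)(-8) ⇒ q = 4/5
P2 indiff ⇒ p·5+(1-p)·6 = p·4+(1-p)·7 ⇒ p(1) = (1-p)(1) ⇒ p = 1/2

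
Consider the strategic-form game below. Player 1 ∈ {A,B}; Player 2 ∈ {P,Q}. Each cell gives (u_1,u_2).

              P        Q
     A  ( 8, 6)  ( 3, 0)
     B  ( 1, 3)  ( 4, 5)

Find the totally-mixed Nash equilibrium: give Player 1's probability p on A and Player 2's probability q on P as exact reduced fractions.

P1 indiff ⇒ q·8+(1-q)·3 = q·1+(1-q)·4 ⇒ q(7) = (1-q)(1) ⇒ q = 1/8
P2 indiff ⇒ p·6+(1-p)·3 = p·0+(1-p)·5 ⇒ p(6) = (1-p)(2) ⇒ p = 1/4

(p,q) = (1/4, 1/8)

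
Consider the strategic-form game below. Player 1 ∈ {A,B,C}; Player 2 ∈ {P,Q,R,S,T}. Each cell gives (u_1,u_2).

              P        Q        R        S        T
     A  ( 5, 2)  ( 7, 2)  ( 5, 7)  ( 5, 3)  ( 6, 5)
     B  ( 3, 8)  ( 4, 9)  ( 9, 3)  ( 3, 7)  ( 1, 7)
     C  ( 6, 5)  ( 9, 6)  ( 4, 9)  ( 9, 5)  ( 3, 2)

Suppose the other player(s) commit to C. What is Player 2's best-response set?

u_2(P vs C) = 5
u_2(Q vs C) = 6
u_2(R vs C) = 9
u_2(S vs C) = 5
u_2(T vs C) = 2
max payoff 9 at {R}

argmax u_2 = {R}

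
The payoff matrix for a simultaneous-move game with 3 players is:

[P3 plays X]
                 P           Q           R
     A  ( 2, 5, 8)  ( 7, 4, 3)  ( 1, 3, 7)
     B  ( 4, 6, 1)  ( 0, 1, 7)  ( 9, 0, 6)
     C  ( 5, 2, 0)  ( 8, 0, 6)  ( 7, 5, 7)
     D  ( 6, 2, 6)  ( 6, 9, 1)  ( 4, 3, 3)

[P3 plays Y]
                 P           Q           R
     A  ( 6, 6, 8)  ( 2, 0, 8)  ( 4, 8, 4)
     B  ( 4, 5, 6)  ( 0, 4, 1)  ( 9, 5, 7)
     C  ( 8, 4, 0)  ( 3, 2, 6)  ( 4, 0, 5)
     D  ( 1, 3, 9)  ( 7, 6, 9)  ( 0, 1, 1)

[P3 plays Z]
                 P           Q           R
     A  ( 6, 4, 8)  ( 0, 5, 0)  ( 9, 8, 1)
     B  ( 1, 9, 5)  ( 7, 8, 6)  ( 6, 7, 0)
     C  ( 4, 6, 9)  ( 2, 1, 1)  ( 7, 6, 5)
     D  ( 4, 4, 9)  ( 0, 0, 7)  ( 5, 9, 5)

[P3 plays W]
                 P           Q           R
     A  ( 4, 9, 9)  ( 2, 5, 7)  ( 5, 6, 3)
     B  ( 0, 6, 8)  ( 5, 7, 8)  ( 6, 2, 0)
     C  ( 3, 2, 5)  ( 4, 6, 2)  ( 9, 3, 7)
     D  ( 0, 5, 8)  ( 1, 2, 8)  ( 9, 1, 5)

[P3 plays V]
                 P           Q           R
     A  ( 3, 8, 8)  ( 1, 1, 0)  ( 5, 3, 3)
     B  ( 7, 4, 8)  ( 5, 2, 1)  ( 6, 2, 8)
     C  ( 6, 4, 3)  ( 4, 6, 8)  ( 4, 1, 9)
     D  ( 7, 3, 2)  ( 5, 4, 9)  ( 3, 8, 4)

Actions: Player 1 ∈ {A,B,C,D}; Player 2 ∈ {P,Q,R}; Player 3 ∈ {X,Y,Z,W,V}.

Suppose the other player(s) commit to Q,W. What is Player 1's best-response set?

P1 best: {B}

u_1(A vs Q,W) = 2
u_1(B vs Q,W) = 5
u_1(C vs Q,W) = 4
u_1(D vs Q,W) = 1
max payoff 5 at {B}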